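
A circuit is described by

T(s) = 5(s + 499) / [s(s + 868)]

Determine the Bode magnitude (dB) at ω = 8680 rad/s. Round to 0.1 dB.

-64.8 dB

At s = jω = j8680:
zero (s+499): 499 + j8680 → |·| = √(499²+8680²) = √75591401 ≈ 8694.3, ∠ = arctan(8680/499) ≈ 86.71°
pole (s+868): 868 + j8680 → |·| = √(868²+8680²) = √76095824 ≈ 8723.3, ∠ = arctan(8680/868) ≈ 84.29°
pole at origin: |s| = 8680, ∠ = 90.00° (in denominator)
|T| = 5 · 8694.3 / 7.5718e+07 ≈ 0.00057412
Gain = 20 log₁₀(0.00057412) ≈ -64.82 dB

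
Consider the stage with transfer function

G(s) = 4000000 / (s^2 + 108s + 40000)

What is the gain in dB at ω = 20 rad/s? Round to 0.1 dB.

At s = jω = j20:
quadratic: (j20)² + 108·j20 + 40000 = 39600 + j2160 → |·| ≈ 39659, ∠ ≈ 3.12°
|G| = 4000000 / 39659 ≈ 100.86
Gain = 20 log₁₀(100.86) ≈ 40.07 dB

40.1 dB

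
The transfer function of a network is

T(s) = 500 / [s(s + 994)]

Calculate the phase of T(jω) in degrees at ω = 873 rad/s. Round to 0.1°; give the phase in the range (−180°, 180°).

At s = jω = j873:
pole (s+994): 994 + j873 → |·| = √(994²+873²) = √1750165 ≈ 1322.9, ∠ = arctan(873/994) ≈ 41.29°
pole at origin: |s| = 873, ∠ = 90.00° (in denominator)
∠T = 0.00° − 131.29° = -131.29°

-131.3°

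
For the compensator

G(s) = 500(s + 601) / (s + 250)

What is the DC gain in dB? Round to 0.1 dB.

61.6 dB

G(0) = 500·601 / (250) = 1202
20 log₁₀(1202) ≈ 61.60 dB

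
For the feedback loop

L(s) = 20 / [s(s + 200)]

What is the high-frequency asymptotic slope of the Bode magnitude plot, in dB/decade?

Each pole contributes −20 dB/decade at high frequency; each zero contributes +20 dB/decade.
Net: 0 zero(s) − 2 pole(s) → -40 dB/decade.

-40 dB/decade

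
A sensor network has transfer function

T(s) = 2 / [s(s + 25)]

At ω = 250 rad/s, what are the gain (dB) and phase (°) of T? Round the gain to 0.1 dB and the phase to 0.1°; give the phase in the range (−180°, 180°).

-89.9 dB, -174.3°

At s = jω = j250:
pole (s+25): 25 + j250 → |·| = √(25²+250²) = √63125 ≈ 251.25, ∠ = arctan(250/25) ≈ 84.29°
pole at origin: |s| = 250, ∠ = 90.00° (in denominator)
|T| = 2 / 62812 ≈ 3.1841e-05
Gain = 20 log₁₀(3.1841e-05) ≈ -89.94 dB
∠T = 0.00° − 174.29° = -174.29°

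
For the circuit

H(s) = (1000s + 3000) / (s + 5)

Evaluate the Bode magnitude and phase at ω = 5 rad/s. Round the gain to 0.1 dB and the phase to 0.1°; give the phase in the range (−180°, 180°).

Substitute s = j5:
Numerator: 1000(j5) + 3000 = 3000 + j5000
Denominator: (j5) + 5 = 5 + j5
|N| = √(3000² + 5000²) ≈ 5831, ∠N ≈ 59.04°
|D| = √(5² + 5²) ≈ 7.0711, ∠D ≈ 45.00°
|H| = 5831 / 7.0711 ≈ 824.62
Gain = 20 log₁₀(824.62) ≈ 58.33 dB
∠H = 59.04° − 45.00° = 14.04°

58.3 dB, 14.0°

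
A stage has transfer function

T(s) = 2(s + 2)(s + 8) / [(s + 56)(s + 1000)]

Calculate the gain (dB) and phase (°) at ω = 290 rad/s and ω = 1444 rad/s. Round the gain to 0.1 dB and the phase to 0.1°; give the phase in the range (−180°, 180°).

At s = jω = j290:
zero (s+2): 2 + j290 → |·| = √(2²+290²) = √84104 ≈ 290.01, ∠ = arctan(290/2) ≈ 89.60°
zero (s+8): 8 + j290 → |·| = √(8²+290²) = √84164 ≈ 290.11, ∠ = arctan(290/8) ≈ 88.42°
pole (s+56): 56 + j290 → |·| = √(56²+290²) = √87236 ≈ 295.36, ∠ = arctan(290/56) ≈ 79.07°
pole (s+1000): 1000 + j290 → |·| = √(1000²+290²) = √1084100 ≈ 1041.2, ∠ = arctan(290/1000) ≈ 16.17°
|T| = 2 · 84135 / 3.0753e+05 ≈ 0.54717
Gain = 20 log₁₀(0.54717) ≈ -5.24 dB
∠T = 178.02° − 95.24° = 82.78°

At s = jω = j1444:
zero (s+2): 2 + j1444 → |·| = √(2²+1444²) = √2085140 ≈ 1444, ∠ = arctan(1444/2) ≈ 89.92°
zero (s+8): 8 + j1444 → |·| = √(8²+1444²) = √2085200 ≈ 1444, ∠ = arctan(1444/8) ≈ 89.68°
pole (s+56): 56 + j1444 → |·| = √(56²+1444²) = √2088272 ≈ 1445.1, ∠ = arctan(1444/56) ≈ 87.78°
pole (s+1000): 1000 + j1444 → |·| = √(1000²+1444²) = √3085136 ≈ 1756.5, ∠ = arctan(1444/1000) ≈ 55.30°
|T| = 2 · 2.0851e+06 / 2.5383e+06 ≈ 1.6429
Gain = 20 log₁₀(1.6429) ≈ 4.31 dB
∠T = 179.60° − 143.08° = 36.52°

ω = 290: -5.2 dB, 82.8°; ω = 1444: 4.3 dB, 36.5°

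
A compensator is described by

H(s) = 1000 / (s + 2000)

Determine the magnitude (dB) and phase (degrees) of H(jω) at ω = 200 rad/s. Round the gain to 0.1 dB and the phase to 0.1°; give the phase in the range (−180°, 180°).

Substitute s = j200:
Numerator: 1000 = 1000 + j0
Denominator: (j200) + 2000 = 2000 + j200
|N| = √(1000² + 0²) ≈ 1000, ∠N ≈ 0.00°
|D| = √(2000² + 200²) ≈ 2010, ∠D ≈ 5.71°
|H| = 1000 / 2010 ≈ 0.49751
Gain = 20 log₁₀(0.49751) ≈ -6.06 dB
∠H = 0.00° − 5.71° = -5.71°

-6.1 dB, -5.7°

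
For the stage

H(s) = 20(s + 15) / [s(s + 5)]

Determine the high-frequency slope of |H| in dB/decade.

Each pole contributes −20 dB/decade at high frequency; each zero contributes +20 dB/decade.
Net: 1 zero(s) − 2 pole(s) → -20 dB/decade.

-20 dB/decade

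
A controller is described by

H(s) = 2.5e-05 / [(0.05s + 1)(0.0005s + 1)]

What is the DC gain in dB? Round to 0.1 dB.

-92.0 dB

H(0) = 2.5e-05 · 1 / 1 = 2.5e-05
20 log₁₀(2.5e-05) ≈ -92.04 dB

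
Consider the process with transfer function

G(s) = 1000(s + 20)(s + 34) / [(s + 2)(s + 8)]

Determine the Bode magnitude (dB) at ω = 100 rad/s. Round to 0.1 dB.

60.6 dB

At s = jω = j100:
zero (s+20): 20 + j100 → |·| = √(20²+100²) = √10400 ≈ 101.98, ∠ = arctan(100/20) ≈ 78.69°
zero (s+34): 34 + j100 → |·| = √(34²+100²) = √11156 ≈ 105.62, ∠ = arctan(100/34) ≈ 71.22°
pole (s+2): 2 + j100 → |·| = √(2²+100²) = √10004 ≈ 100.02, ∠ = arctan(100/2) ≈ 88.85°
pole (s+8): 8 + j100 → |·| = √(8²+100²) = √10064 ≈ 100.32, ∠ = arctan(100/8) ≈ 85.43°
|G| = 1000 · 10771 / 10034 ≈ 1073.5
Gain = 20 log₁₀(1073.5) ≈ 60.62 dB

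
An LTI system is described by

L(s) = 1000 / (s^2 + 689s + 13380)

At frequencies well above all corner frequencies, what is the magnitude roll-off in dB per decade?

Each pole contributes −20 dB/decade at high frequency; each zero contributes +20 dB/decade.
Net: 0 zero(s) − 2 pole(s) → -40 dB/decade.

-40 dB/decade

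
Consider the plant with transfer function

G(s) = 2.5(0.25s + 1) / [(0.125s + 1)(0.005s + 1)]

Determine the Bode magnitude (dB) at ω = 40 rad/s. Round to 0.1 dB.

At ω = 40 rad/s:
zero (1 + j40·0.25) = 1 + j10 → |·| ≈ 10.05, ∠ ≈ 84.29°
pole (1 + j40·0.125) = 1 + j5 → |·| ≈ 5.099, ∠ ≈ 78.69°
pole (1 + j40·0.005) = 1 + j0.2 → |·| ≈ 1.0198, ∠ ≈ 11.31°
|G| = 2.5 · 10.05 / (5.099 · 1.0198) ≈ 4.8318
Gain = 20 log₁₀(4.8318) ≈ 13.68 dB

13.7 dB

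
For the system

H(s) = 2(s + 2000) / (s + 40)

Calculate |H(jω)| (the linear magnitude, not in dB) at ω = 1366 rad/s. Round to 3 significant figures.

At s = jω = j1366:
zero (s+2000): 2000 + j1366 → |·| = √(2000²+1366²) = √5865956 ≈ 2422, ∠ = arctan(1366/2000) ≈ 34.33°
pole (s+40): 40 + j1366 → |·| = √(40²+1366²) = √1867556 ≈ 1366.6, ∠ = arctan(1366/40) ≈ 88.32°
|H| = 2 · 2422 / 1366.6 ≈ 3.5446

3.54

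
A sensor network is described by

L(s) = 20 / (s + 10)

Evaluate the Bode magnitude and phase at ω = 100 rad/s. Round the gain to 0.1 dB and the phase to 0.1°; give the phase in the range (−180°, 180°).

Substitute s = j100:
Numerator: 20 = 20 + j0
Denominator: (j100) + 10 = 10 + j100
|N| = √(20² + 0²) ≈ 20, ∠N ≈ 0.00°
|D| = √(10² + 100²) ≈ 100.5, ∠D ≈ 84.29°
|L| = 20 / 100.5 ≈ 0.199
Gain = 20 log₁₀(0.199) ≈ -14.02 dB
∠L = 0.00° − 84.29° = -84.29°

-14.0 dB, -84.3°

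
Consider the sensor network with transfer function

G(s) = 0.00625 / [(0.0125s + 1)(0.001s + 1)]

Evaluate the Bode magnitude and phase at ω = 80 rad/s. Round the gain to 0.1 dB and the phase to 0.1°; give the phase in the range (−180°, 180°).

At ω = 80 rad/s:
pole (1 + j80·0.0125) = 1 + j1 → |·| ≈ 1.4142, ∠ ≈ 45.00°
pole (1 + j80·0.001) = 1 + j0.08 → |·| ≈ 1.0032, ∠ ≈ 4.57°
|G| = 0.00625 · 1 / (1.4142 · 1.0032) ≈ 0.0044054
Gain = 20 log₁₀(0.0044054) ≈ -47.12 dB
∠G = (0°) − (45.00° + 4.57°) = -49.57°

-47.1 dB, -49.6°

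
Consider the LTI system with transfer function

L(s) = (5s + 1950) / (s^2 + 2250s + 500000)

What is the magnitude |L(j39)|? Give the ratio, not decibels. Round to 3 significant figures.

Substitute s = j39:
Numerator: 5(j39) + 1950 = 1950 + j195
Denominator: (j39)^2 + 2250(j39) + 500000 = 498479 + j87750
|N| = √(1950² + 195²) ≈ 1959.7, ∠N ≈ 5.71°
|D| = √(498479² + 87750²) ≈ 5.0614e+05, ∠D ≈ 9.98°
|L| = 1959.7 / 5.0614e+05 ≈ 0.0038719

0.00387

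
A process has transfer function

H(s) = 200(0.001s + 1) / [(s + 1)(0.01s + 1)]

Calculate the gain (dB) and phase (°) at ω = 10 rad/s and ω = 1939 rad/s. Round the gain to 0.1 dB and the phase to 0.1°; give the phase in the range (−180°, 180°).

ω = 10: 25.9 dB, -89.4°; ω = 1939: -38.7 dB, -114.3°

At ω = 10 rad/s:
zero (1 + j10·0.001) = 1 + j0.01 → |·| ≈ 1, ∠ ≈ 0.57°
pole (1 + j10·1) = 1 + j10 → |·| ≈ 10.05, ∠ ≈ 84.29°
pole (1 + j10·0.01) = 1 + j0.1 → |·| ≈ 1.005, ∠ ≈ 5.71°
|H| = 200 · 1 / (10.05 · 1.005) ≈ 19.801
Gain = 20 log₁₀(19.801) ≈ 25.93 dB
∠H = (0.57°) − (84.29° + 5.71°) = -89.43°

At ω = 1939 rad/s:
zero (1 + j1939·0.001) = 1 + j1.939 → |·| ≈ 2.1817, ∠ ≈ 62.72°
pole (1 + j1939·1) = 1 + j1939 → |·| ≈ 1939, ∠ ≈ 89.97°
pole (1 + j1939·0.01) = 1 + j19.39 → |·| ≈ 19.416, ∠ ≈ 87.05°
|H| = 200 · 2.1817 / (1939 · 19.416) ≈ 0.01159
Gain = 20 log₁₀(0.01159) ≈ -38.72 dB
∠H = (62.72°) − (89.97° + 87.05°) = -114.30°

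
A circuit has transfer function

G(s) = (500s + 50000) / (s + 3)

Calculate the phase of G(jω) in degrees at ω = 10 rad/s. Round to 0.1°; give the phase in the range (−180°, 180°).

Substitute s = j10:
Numerator: 500(j10) + 50000 = 50000 + j5000
Denominator: (j10) + 3 = 3 + j10
|N| = √(50000² + 5000²) ≈ 50249, ∠N ≈ 5.71°
|D| = √(3² + 10²) ≈ 10.44, ∠D ≈ 73.30°
∠G = 5.71° − 73.30° = -67.59°

-67.6°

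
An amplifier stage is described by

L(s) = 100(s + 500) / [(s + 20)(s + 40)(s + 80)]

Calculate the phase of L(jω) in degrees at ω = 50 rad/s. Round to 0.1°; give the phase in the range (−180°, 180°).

-145.8°

At s = jω = j50:
zero (s+500): 500 + j50 → |·| = √(500²+50²) = √252500 ≈ 502.49, ∠ = arctan(50/500) ≈ 5.71°
pole (s+20): 20 + j50 → |·| = √(20²+50²) = √2900 ≈ 53.852, ∠ = arctan(50/20) ≈ 68.20°
pole (s+40): 40 + j50 → |·| = √(40²+50²) = √4100 ≈ 64.031, ∠ = arctan(50/40) ≈ 51.34°
pole (s+80): 80 + j50 → |·| = √(80²+50²) = √8900 ≈ 94.34, ∠ = arctan(50/80) ≈ 32.01°
∠L = 5.71° − 151.55° = -145.84°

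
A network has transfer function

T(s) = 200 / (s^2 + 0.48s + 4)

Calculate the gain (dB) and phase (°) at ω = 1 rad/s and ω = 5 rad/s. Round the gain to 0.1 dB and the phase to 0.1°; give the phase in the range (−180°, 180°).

ω = 1: 36.4 dB, -9.1°; ω = 5: 19.5 dB, -173.5°

At s = jω = j1:
quadratic: (j1)² + 0.48·j1 + 4 = 3 + j0.48 → |·| ≈ 3.0382, ∠ ≈ 9.09°
|T| = 200 / 3.0382 ≈ 65.828
Gain = 20 log₁₀(65.828) ≈ 36.37 dB
∠T = 0.00° − 9.09° = -9.09°

At s = jω = j5:
quadratic: (j5)² + 0.48·j5 + 4 = -21 + j2.4 → |·| ≈ 21.137, ∠ ≈ 173.48°
|T| = 200 / 21.137 ≈ 9.4621
Gain = 20 log₁₀(9.4621) ≈ 19.52 dB
∠T = 0.00° − 173.48° = -173.48°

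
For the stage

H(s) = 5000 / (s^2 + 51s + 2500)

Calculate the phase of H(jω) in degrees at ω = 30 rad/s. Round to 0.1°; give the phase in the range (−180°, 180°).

-43.7°

At s = jω = j30:
quadratic: (j30)² + 51·j30 + 2500 = 1600 + j1530 → |·| ≈ 2213.8, ∠ ≈ 43.72°
∠H = 0.00° − 43.72° = -43.72°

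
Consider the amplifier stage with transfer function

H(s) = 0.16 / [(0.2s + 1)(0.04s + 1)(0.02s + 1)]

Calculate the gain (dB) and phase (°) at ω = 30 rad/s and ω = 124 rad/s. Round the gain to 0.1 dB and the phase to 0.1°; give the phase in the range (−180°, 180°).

ω = 30: -36.8 dB, -161.7°; ω = 124: -66.4 dB, 125.7°

At ω = 30 rad/s:
pole (1 + j30·0.2) = 1 + j6 → |·| ≈ 6.0828, ∠ ≈ 80.54°
pole (1 + j30·0.04) = 1 + j1.2 → |·| ≈ 1.562, ∠ ≈ 50.19°
pole (1 + j30·0.02) = 1 + j0.6 → |·| ≈ 1.1662, ∠ ≈ 30.96°
|H| = 0.16 · 1 / (6.0828 · 1.562 · 1.1662) ≈ 0.01444
Gain = 20 log₁₀(0.01444) ≈ -36.81 dB
∠H = (0°) − (80.54° + 50.19° + 30.96°) = -161.69°

At ω = 124 rad/s:
pole (1 + j124·0.2) = 1 + j24.8 → |·| ≈ 24.82, ∠ ≈ 87.69°
pole (1 + j124·0.04) = 1 + j4.96 → |·| ≈ 5.0598, ∠ ≈ 78.60°
pole (1 + j124·0.02) = 1 + j2.48 → |·| ≈ 2.674, ∠ ≈ 68.04°
|H| = 0.16 · 1 / (24.82 · 5.0598 · 2.674) ≈ 0.00047646
Gain = 20 log₁₀(0.00047646) ≈ -66.44 dB
∠H = (0°) − (87.69° + 78.60° + 68.04°) = -234.33° ≡ 125.67° (principal value)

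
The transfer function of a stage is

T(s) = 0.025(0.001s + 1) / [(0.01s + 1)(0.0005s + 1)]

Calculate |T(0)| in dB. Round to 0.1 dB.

-32.0 dB

T(0) = 0.025 · 1 / 1 = 0.025
20 log₁₀(0.025) ≈ -32.04 dB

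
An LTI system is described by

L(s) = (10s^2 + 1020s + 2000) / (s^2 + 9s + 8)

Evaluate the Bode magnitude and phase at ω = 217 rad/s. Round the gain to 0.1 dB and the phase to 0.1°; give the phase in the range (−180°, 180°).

Substitute s = j217:
Numerator: 10(j217)^2 + 1020(j217) + 2000 = -468890 + j221340
Denominator: (j217)^2 + 9(j217) + 8 = -47081 + j1953
|N| = √(468890² + 221340²) ≈ 5.1851e+05, ∠N ≈ 154.73°
|D| = √(47081² + 1953²) ≈ 47121, ∠D ≈ 177.62°
|L| = 5.1851e+05 / 47121 ≈ 11.004
Gain = 20 log₁₀(11.004) ≈ 20.83 dB
∠L = 154.73° − 177.62° = -22.89°

20.8 dB, -22.9°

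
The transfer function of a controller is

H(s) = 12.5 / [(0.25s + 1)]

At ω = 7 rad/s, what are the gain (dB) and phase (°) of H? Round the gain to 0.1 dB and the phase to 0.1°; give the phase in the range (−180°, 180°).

15.9 dB, -60.3°

At ω = 7 rad/s:
pole (1 + j7·0.25) = 1 + j1.75 → |·| ≈ 2.0156, ∠ ≈ 60.26°
|H| = 12.5 · 1 / (2.0156) ≈ 6.2016
Gain = 20 log₁₀(6.2016) ≈ 15.85 dB
∠H = (0°) − (60.26°) = -60.26°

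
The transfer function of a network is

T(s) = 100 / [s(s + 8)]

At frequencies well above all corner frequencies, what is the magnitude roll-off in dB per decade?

-40 dB/decade

Each pole contributes −20 dB/decade at high frequency; each zero contributes +20 dB/decade.
Net: 0 zero(s) − 2 pole(s) → -40 dB/decade.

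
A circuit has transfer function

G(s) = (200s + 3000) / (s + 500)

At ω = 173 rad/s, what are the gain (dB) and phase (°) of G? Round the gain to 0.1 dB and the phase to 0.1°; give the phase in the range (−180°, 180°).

Substitute s = j173:
Numerator: 200(j173) + 3000 = 3000 + j34600
Denominator: (j173) + 500 = 500 + j173
|N| = √(3000² + 34600²) ≈ 34730, ∠N ≈ 85.04°
|D| = √(500² + 173²) ≈ 529.08, ∠D ≈ 19.09°
|G| = 34730 / 529.08 ≈ 65.642
Gain = 20 log₁₀(65.642) ≈ 36.34 dB
∠G = 85.04° − 19.09° = 65.95°

36.3 dB, 66.0°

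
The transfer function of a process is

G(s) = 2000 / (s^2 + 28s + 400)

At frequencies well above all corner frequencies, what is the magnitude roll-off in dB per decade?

-40 dB/decade

Each pole contributes −20 dB/decade at high frequency; each zero contributes +20 dB/decade.
Net: 0 zero(s) − 2 pole(s) → -40 dB/decade.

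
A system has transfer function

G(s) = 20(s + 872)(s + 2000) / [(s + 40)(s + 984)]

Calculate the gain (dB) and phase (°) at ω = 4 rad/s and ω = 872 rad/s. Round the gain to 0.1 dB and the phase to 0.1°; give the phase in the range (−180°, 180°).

At s = jω = j4:
zero (s+872): 872 + j4 → |·| = √(872²+4²) = √760400 ≈ 872.01, ∠ = arctan(4/872) ≈ 0.26°
zero (s+2000): 2000 + j4 → |·| = √(2000²+4²) = √4000016 ≈ 2000, ∠ = arctan(4/2000) ≈ 0.11°
pole (s+40): 40 + j4 → |·| = √(40²+4²) = √1616 ≈ 40.2, ∠ = arctan(4/40) ≈ 5.71°
pole (s+984): 984 + j4 → |·| = √(984²+4²) = √968272 ≈ 984.01, ∠ = arctan(4/984) ≈ 0.23°
|G| = 20 · 1.744e+06 / 39557 ≈ 881.77
Gain = 20 log₁₀(881.77) ≈ 58.91 dB
∠G = 0.37° − 5.94° = -5.57°

At s = jω = j872:
zero (s+872): 872 + j872 → |·| = √(872²+872²) = √1520768 ≈ 1233.2, ∠ = arctan(872/872) ≈ 45.00°
zero (s+2000): 2000 + j872 → |·| = √(2000²+872²) = √4760384 ≈ 2181.8, ∠ = arctan(872/2000) ≈ 23.56°
pole (s+40): 40 + j872 → |·| = √(40²+872²) = √761984 ≈ 872.92, ∠ = arctan(872/40) ≈ 87.37°
pole (s+984): 984 + j872 → |·| = √(984²+872²) = √1728640 ≈ 1314.8, ∠ = arctan(872/984) ≈ 41.55°
|G| = 20 · 2.6906e+06 / 1.1477e+06 ≈ 46.887
Gain = 20 log₁₀(46.887) ≈ 33.42 dB
∠G = 68.56° − 128.92° = -60.36°

ω = 4: 58.9 dB, -5.6°; ω = 872: 33.4 dB, -60.4°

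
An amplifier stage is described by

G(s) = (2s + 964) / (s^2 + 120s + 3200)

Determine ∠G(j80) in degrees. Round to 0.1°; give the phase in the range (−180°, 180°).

-99.0°

Substitute s = j80:
Numerator: 2(j80) + 964 = 964 + j160
Denominator: (j80)^2 + 120(j80) + 3200 = -3200 + j9600
|N| = √(964² + 160²) ≈ 977.19, ∠N ≈ 9.42°
|D| = √(3200² + 9600²) ≈ 10119, ∠D ≈ 108.43°
∠G = 9.42° − 108.43° = -99.01°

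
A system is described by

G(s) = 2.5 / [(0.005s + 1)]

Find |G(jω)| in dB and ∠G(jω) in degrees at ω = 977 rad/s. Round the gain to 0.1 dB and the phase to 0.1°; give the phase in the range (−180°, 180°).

At ω = 977 rad/s:
pole (1 + j977·0.005) = 1 + j4.885 → |·| ≈ 4.9863, ∠ ≈ 78.43°
|G| = 2.5 · 1 / (4.9863) ≈ 0.50137
Gain = 20 log₁₀(0.50137) ≈ -6.00 dB
∠G = (0°) − (78.43°) = -78.43°

-6.0 dB, -78.4°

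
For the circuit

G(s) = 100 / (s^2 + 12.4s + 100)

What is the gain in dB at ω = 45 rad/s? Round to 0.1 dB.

-26.0 dB

At s = jω = j45:
quadratic: (j45)² + 12.4·j45 + 100 = -1925 + j558 → |·| ≈ 2004.2, ∠ ≈ 163.83°
|G| = 100 / 2004.2 ≈ 0.049895
Gain = 20 log₁₀(0.049895) ≈ -26.04 dB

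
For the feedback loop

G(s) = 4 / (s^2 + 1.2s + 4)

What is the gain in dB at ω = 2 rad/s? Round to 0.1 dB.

At s = jω = j2:
quadratic: (j2)² + 1.2·j2 + 4 = 0 + j2.4 → |·| ≈ 2.4, ∠ ≈ 90.00°
|G| = 4 / 2.4 ≈ 1.6667
Gain = 20 log₁₀(1.6667) ≈ 4.44 dB

4.4 dB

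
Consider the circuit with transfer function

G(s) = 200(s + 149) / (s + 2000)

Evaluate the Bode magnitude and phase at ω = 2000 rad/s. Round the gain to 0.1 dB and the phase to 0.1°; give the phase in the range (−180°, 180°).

At s = jω = j2000:
zero (s+149): 149 + j2000 → |·| = √(149²+2000²) = √4022201 ≈ 2005.5, ∠ = arctan(2000/149) ≈ 85.74°
pole (s+2000): 2000 + j2000 → |·| = √(2000²+2000²) = √8000000 ≈ 2828.4, ∠ = arctan(2000/2000) ≈ 45.00°
|G| = 200 · 2005.5 / 2828.4 ≈ 141.81
Gain = 20 log₁₀(141.81) ≈ 43.03 dB
∠G = 85.74° − 45.00° = 40.74°

43.0 dB, 40.7°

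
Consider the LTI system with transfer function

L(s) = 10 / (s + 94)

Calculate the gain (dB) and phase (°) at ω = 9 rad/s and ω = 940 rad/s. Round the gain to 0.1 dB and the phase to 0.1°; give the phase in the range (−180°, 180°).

Substitute s = j9:
Numerator: 10 = 10 + j0
Denominator: (j9) + 94 = 94 + j9
|N| = √(10² + 0²) ≈ 10, ∠N ≈ 0.00°
|D| = √(94² + 9²) ≈ 94.43, ∠D ≈ 5.47°
|L| = 10 / 94.43 ≈ 0.1059
Gain = 20 log₁₀(0.1059) ≈ -19.50 dB
∠L = 0.00° − 5.47° = -5.47°

Substitute s = j940:
Numerator: 10 = 10 + j0
Denominator: (j940) + 94 = 94 + j940
|N| = √(10² + 0²) ≈ 10, ∠N ≈ 0.00°
|D| = √(94² + 940²) ≈ 944.69, ∠D ≈ 84.29°
|L| = 10 / 944.69 ≈ 0.010585
Gain = 20 log₁₀(0.010585) ≈ -39.51 dB
∠L = 0.00° − 84.29° = -84.29°

ω = 9: -19.5 dB, -5.5°; ω = 940: -39.5 dB, -84.3°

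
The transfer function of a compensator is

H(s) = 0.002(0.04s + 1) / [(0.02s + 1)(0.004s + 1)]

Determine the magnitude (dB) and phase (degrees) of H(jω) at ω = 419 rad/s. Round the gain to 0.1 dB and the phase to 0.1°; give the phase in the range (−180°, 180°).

At ω = 419 rad/s:
zero (1 + j419·0.04) = 1 + j16.76 → |·| ≈ 16.79, ∠ ≈ 86.59°
pole (1 + j419·0.02) = 1 + j8.38 → |·| ≈ 8.4395, ∠ ≈ 83.19°
pole (1 + j419·0.004) = 1 + j1.676 → |·| ≈ 1.9517, ∠ ≈ 59.18°
|H| = 0.002 · 16.79 / (8.4395 · 1.9517) ≈ 0.0020387
Gain = 20 log₁₀(0.0020387) ≈ -53.81 dB
∠H = (86.59°) − (83.19° + 59.18°) = -55.78°

-53.8 dB, -55.8°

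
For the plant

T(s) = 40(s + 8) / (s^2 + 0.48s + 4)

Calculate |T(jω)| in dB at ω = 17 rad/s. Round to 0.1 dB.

At s = jω = j17:
zero (s+8): 8 + j17 → |·| = √(8²+17²) = √353 ≈ 18.788, ∠ = arctan(17/8) ≈ 64.80°
quadratic: (j17)² + 0.48·j17 + 4 = -285 + j8.16 → |·| ≈ 285.12, ∠ ≈ 178.36°
|T| = 40 · 18.788 / 285.12 ≈ 2.6358
Gain = 20 log₁₀(2.6358) ≈ 8.42 dB

8.4 dB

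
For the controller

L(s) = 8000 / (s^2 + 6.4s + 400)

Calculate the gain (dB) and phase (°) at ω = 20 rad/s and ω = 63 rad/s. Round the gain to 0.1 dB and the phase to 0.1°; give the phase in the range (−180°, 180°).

ω = 20: 35.9 dB, -90.0°; ω = 63: 7.0 dB, -173.6°

At s = jω = j20:
quadratic: (j20)² + 6.4·j20 + 400 = 0 + j128 → |·| ≈ 128, ∠ ≈ 90.00°
|L| = 8000 / 128 ≈ 62.5
Gain = 20 log₁₀(62.5) ≈ 35.92 dB
∠L = 0.00° − 90.00° = -90.00°

At s = jω = j63:
quadratic: (j63)² + 6.4·j63 + 400 = -3569 + j403.2 → |·| ≈ 3591.7, ∠ ≈ 173.55°
|L| = 8000 / 3591.7 ≈ 2.2274
Gain = 20 log₁₀(2.2274) ≈ 6.96 dB
∠L = 0.00° − 173.55° = -173.55°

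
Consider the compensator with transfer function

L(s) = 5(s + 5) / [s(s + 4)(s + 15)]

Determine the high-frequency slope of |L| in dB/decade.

Each pole contributes −20 dB/decade at high frequency; each zero contributes +20 dB/decade.
Net: 1 zero(s) − 3 pole(s) → -40 dB/decade.

-40 dB/decade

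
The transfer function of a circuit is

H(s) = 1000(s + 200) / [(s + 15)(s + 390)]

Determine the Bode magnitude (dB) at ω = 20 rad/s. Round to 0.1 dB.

At s = jω = j20:
zero (s+200): 200 + j20 → |·| = √(200²+20²) = √40400 ≈ 201, ∠ = arctan(20/200) ≈ 5.71°
pole (s+15): 15 + j20 → |·| = √(15²+20²) = √625 ≈ 25, ∠ = arctan(20/15) ≈ 53.13°
pole (s+390): 390 + j20 → |·| = √(390²+20²) = √152500 ≈ 390.51, ∠ = arctan(20/390) ≈ 2.94°
|H| = 1000 · 201 / 9762.8 ≈ 20.588
Gain = 20 log₁₀(20.588) ≈ 26.27 dB

26.3 dB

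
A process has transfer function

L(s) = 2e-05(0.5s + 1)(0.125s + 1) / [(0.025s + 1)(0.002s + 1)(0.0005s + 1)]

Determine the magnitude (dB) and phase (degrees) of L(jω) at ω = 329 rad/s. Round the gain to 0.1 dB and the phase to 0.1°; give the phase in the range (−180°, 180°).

At ω = 329 rad/s:
zero (1 + j329·0.5) = 1 + j164.5 → |·| ≈ 164.5, ∠ ≈ 89.65°
zero (1 + j329·0.125) = 1 + j41.125 → |·| ≈ 41.137, ∠ ≈ 88.61°
pole (1 + j329·0.025) = 1 + j8.225 → |·| ≈ 8.2856, ∠ ≈ 83.07°
pole (1 + j329·0.002) = 1 + j0.658 → |·| ≈ 1.1971, ∠ ≈ 33.34°
pole (1 + j329·0.0005) = 1 + j0.1645 → |·| ≈ 1.0134, ∠ ≈ 9.34°
|L| = 2e-05 · 164.5 · 41.137 / (8.2856 · 1.1971 · 1.0134) ≈ 0.013465
Gain = 20 log₁₀(0.013465) ≈ -37.42 dB
∠L = (89.65° + 88.61°) − (83.07° + 33.34° + 9.34°) = 52.51°

-37.4 dB, 52.5°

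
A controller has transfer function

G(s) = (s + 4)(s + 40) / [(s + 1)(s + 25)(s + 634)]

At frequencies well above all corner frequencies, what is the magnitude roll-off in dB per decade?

Each pole contributes −20 dB/decade at high frequency; each zero contributes +20 dB/decade.
Net: 2 zero(s) − 3 pole(s) → -20 dB/decade.

-20 dB/decade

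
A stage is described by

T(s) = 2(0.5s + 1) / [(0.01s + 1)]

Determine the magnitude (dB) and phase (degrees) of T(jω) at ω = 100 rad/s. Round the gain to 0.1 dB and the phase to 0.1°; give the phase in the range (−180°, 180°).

At ω = 100 rad/s:
zero (1 + j100·0.5) = 1 + j50 → |·| ≈ 50.01, ∠ ≈ 88.85°
pole (1 + j100·0.01) = 1 + j1 → |·| ≈ 1.4142, ∠ ≈ 45.00°
|T| = 2 · 50.01 / (1.4142) ≈ 70.725
Gain = 20 log₁₀(70.725) ≈ 36.99 dB
∠T = (88.85°) − (45.00°) = 43.85°

37.0 dB, 43.9°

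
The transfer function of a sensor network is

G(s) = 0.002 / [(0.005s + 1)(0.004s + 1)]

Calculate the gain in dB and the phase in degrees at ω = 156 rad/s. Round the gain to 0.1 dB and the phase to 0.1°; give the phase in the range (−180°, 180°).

At ω = 156 rad/s:
pole (1 + j156·0.005) = 1 + j0.78 → |·| ≈ 1.2682, ∠ ≈ 37.95°
pole (1 + j156·0.004) = 1 + j0.624 → |·| ≈ 1.1787, ∠ ≈ 31.96°
|G| = 0.002 · 1 / (1.2682 · 1.1787) ≈ 0.0013379
Gain = 20 log₁₀(0.0013379) ≈ -57.47 dB
∠G = (0°) − (37.95° + 31.96°) = -69.91°

-57.5 dB, -69.9°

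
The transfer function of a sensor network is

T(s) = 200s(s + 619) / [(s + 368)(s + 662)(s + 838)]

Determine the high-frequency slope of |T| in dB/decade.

-20 dB/decade

Each pole contributes −20 dB/decade at high frequency; each zero contributes +20 dB/decade.
Net: 2 zero(s) − 3 pole(s) → -20 dB/decade.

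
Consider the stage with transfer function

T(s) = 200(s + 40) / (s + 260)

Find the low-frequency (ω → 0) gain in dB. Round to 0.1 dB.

29.8 dB

T(0) = 200·40 / (260) ≈ 30.769
20 log₁₀(30.769) ≈ 29.76 dB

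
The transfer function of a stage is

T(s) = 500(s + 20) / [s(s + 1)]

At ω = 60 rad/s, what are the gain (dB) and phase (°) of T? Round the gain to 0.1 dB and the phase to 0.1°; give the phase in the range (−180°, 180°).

At s = jω = j60:
zero (s+20): 20 + j60 → |·| = √(20²+60²) = √4000 ≈ 63.246, ∠ = arctan(60/20) ≈ 71.57°
pole (s+1): 1 + j60 → |·| = √(1²+60²) = √3601 ≈ 60.008, ∠ = arctan(60/1) ≈ 89.05°
pole at origin: |s| = 60, ∠ = 90.00° (in denominator)
|T| = 500 · 63.246 / 3600.5 ≈ 8.7829
Gain = 20 log₁₀(8.7829) ≈ 18.87 dB
∠T = 71.57° − 179.05° = -107.48°

18.9 dB, -107.5°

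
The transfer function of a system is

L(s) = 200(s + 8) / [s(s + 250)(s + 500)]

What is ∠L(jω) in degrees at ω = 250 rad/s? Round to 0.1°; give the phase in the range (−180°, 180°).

-73.4°

At s = jω = j250:
zero (s+8): 8 + j250 → |·| = √(8²+250²) = √62564 ≈ 250.13, ∠ = arctan(250/8) ≈ 88.17°
pole (s+250): 250 + j250 → |·| = √(250²+250²) = √125000 ≈ 353.55, ∠ = arctan(250/250) ≈ 45.00°
pole (s+500): 500 + j250 → |·| = √(500²+250²) = √312500 ≈ 559.02, ∠ = arctan(250/500) ≈ 26.57°
pole at origin: |s| = 250, ∠ = 90.00° (in denominator)
∠L = 88.17° − 161.57° = -73.40°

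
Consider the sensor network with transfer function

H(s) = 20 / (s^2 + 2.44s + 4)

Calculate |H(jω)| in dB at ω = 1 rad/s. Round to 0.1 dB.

At s = jω = j1:
quadratic: (j1)² + 2.44·j1 + 4 = 3 + j2.44 → |·| ≈ 3.867, ∠ ≈ 39.12°
|H| = 20 / 3.867 ≈ 5.172
Gain = 20 log₁₀(5.172) ≈ 14.27 dB

14.3 dB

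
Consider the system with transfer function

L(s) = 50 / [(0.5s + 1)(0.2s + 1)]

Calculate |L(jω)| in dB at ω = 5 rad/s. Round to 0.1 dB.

At ω = 5 rad/s:
pole (1 + j5·0.5) = 1 + j2.5 → |·| ≈ 2.6926, ∠ ≈ 68.20°
pole (1 + j5·0.2) = 1 + j1 → |·| ≈ 1.4142, ∠ ≈ 45.00°
|L| = 50 · 1 / (2.6926 · 1.4142) ≈ 13.131
Gain = 20 log₁₀(13.131) ≈ 22.37 dB

22.4 dB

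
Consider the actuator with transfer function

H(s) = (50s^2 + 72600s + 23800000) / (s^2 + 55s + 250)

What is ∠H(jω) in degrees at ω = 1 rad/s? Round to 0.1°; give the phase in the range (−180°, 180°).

-12.3°

Substitute s = j1:
Numerator: 50(j1)^2 + 72600(j1) + 23800000 = 23799950 + j72600
Denominator: (j1)^2 + 55(j1) + 250 = 249 + j55
|N| = √(23799950² + 72600²) ≈ 2.38e+07, ∠N ≈ 0.17°
|D| = √(249² + 55²) ≈ 255, ∠D ≈ 12.46°
∠H = 0.17° − 12.46° = -12.29°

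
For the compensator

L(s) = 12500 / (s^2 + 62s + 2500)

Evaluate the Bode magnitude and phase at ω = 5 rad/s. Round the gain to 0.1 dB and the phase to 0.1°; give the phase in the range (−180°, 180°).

14.0 dB, -7.1°

At s = jω = j5:
quadratic: (j5)² + 62·j5 + 2500 = 2475 + j310 → |·| ≈ 2494.3, ∠ ≈ 7.14°
|L| = 12500 / 2494.3 ≈ 5.0114
Gain = 20 log₁₀(5.0114) ≈ 14.00 dB
∠L = 0.00° − 7.14° = -7.14°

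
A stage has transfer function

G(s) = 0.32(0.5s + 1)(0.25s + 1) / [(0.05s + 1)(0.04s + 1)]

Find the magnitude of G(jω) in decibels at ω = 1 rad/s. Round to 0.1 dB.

-8.7 dB

At ω = 1 rad/s:
zero (1 + j1·0.5) = 1 + j0.5 → |·| ≈ 1.118, ∠ ≈ 26.57°
zero (1 + j1·0.25) = 1 + j0.25 → |·| ≈ 1.0308, ∠ ≈ 14.04°
pole (1 + j1·0.05) = 1 + j0.05 → |·| ≈ 1.0012, ∠ ≈ 2.86°
pole (1 + j1·0.04) = 1 + j0.04 → |·| ≈ 1.0008, ∠ ≈ 2.29°
|G| = 0.32 · 1.118 · 1.0308 / (1.0012 · 1.0008) ≈ 0.36804
Gain = 20 log₁₀(0.36804) ≈ -8.68 dB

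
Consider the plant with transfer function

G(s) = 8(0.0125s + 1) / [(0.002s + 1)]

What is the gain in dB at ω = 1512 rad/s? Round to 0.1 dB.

At ω = 1512 rad/s:
zero (1 + j1512·0.0125) = 1 + j18.9 → |·| ≈ 18.926, ∠ ≈ 86.97°
pole (1 + j1512·0.002) = 1 + j3.024 → |·| ≈ 3.1851, ∠ ≈ 71.70°
|G| = 8 · 18.926 / (3.1851) ≈ 47.536
Gain = 20 log₁₀(47.536) ≈ 33.54 dB

33.5 dB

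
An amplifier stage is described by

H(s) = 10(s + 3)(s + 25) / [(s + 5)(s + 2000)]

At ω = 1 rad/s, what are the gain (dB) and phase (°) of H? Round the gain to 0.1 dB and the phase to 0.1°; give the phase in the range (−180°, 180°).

At s = jω = j1:
zero (s+3): 3 + j1 → |·| = √(3²+1²) = √10 ≈ 3.1623, ∠ = arctan(1/3) ≈ 18.43°
zero (s+25): 25 + j1 → |·| = √(25²+1²) = √626 ≈ 25.02, ∠ = arctan(1/25) ≈ 2.29°
pole (s+5): 5 + j1 → |·| = √(5²+1²) = √26 ≈ 5.099, ∠ = arctan(1/5) ≈ 11.31°
pole (s+2000): 2000 + j1 → |·| = √(2000²+1²) = √4000001 ≈ 2000, ∠ = arctan(1/2000) ≈ 0.03°
|H| = 10 · 79.121 / 10198 ≈ 0.077585
Gain = 20 log₁₀(0.077585) ≈ -22.20 dB
∠H = 20.72° − 11.34° = 9.38°

-22.2 dB, 9.4°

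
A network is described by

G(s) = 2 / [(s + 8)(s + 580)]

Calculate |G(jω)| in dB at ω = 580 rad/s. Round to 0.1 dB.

-107.5 dB

At s = jω = j580:
pole (s+8): 8 + j580 → |·| = √(8²+580²) = √336464 ≈ 580.06, ∠ = arctan(580/8) ≈ 89.21°
pole (s+580): 580 + j580 → |·| = √(580²+580²) = √672800 ≈ 820.24, ∠ = arctan(580/580) ≈ 45.00°
|G| = 2 / 4.7579e+05 ≈ 4.2035e-06
Gain = 20 log₁₀(4.2035e-06) ≈ -107.53 dB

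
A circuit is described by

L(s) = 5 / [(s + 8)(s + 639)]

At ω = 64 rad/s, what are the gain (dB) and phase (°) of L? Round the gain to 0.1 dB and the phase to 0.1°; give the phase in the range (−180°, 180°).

At s = jω = j64:
pole (s+8): 8 + j64 → |·| = √(8²+64²) = √4160 ≈ 64.498, ∠ = arctan(64/8) ≈ 82.87°
pole (s+639): 639 + j64 → |·| = √(639²+64²) = √412417 ≈ 642.2, ∠ = arctan(64/639) ≈ 5.72°
|L| = 5 / 41421 ≈ 0.00012071
Gain = 20 log₁₀(0.00012071) ≈ -78.37 dB
∠L = 0.00° − 88.59° = -88.59°

-78.4 dB, -88.6°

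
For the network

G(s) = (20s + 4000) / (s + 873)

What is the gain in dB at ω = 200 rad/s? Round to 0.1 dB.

16.0 dB

Substitute s = j200:
Numerator: 20(j200) + 4000 = 4000 + j4000
Denominator: (j200) + 873 = 873 + j200
|N| = √(4000² + 4000²) ≈ 5656.9, ∠N ≈ 45.00°
|D| = √(873² + 200²) ≈ 895.62, ∠D ≈ 12.90°
|G| = 5656.9 / 895.62 ≈ 6.3162
Gain = 20 log₁₀(6.3162) ≈ 16.01 dB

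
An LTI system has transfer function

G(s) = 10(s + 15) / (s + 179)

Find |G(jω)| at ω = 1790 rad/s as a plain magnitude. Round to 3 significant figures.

At s = jω = j1790:
zero (s+15): 15 + j1790 → |·| = √(15²+1790²) = √3204325 ≈ 1790.1, ∠ = arctan(1790/15) ≈ 89.52°
pole (s+179): 179 + j1790 → |·| = √(179²+1790²) = √3236141 ≈ 1798.9, ∠ = arctan(1790/179) ≈ 84.29°
|G| = 10 · 1790.1 / 1798.9 ≈ 9.9511

9.95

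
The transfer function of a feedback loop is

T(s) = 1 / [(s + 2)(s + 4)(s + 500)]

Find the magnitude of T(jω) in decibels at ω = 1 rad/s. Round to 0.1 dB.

-73.3 dB

At s = jω = j1:
pole (s+2): 2 + j1 → |·| = √(2²+1²) = √5 ≈ 2.2361, ∠ = arctan(1/2) ≈ 26.57°
pole (s+4): 4 + j1 → |·| = √(4²+1²) = √17 ≈ 4.1231, ∠ = arctan(1/4) ≈ 14.04°
pole (s+500): 500 + j1 → |·| = √(500²+1²) = √250001 ≈ 500, ∠ = arctan(1/500) ≈ 0.11°
|T| = 1 / 4609.8 ≈ 0.00021693
Gain = 20 log₁₀(0.00021693) ≈ -73.27 dB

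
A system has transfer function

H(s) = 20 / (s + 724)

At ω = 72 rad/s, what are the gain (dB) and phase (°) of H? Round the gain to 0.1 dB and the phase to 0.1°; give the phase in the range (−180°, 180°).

Substitute s = j72:
Numerator: 20 = 20 + j0
Denominator: (j72) + 724 = 724 + j72
|N| = √(20² + 0²) ≈ 20, ∠N ≈ 0.00°
|D| = √(724² + 72²) ≈ 727.57, ∠D ≈ 5.68°
|H| = 20 / 727.57 ≈ 0.027489
Gain = 20 log₁₀(0.027489) ≈ -31.22 dB
∠H = 0.00° − 5.68° = -5.68°

-31.2 dB, -5.7°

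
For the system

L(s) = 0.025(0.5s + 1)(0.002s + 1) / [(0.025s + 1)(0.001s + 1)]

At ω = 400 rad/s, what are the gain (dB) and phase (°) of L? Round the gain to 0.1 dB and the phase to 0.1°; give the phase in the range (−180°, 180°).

-4.6 dB, 22.3°

At ω = 400 rad/s:
zero (1 + j400·0.5) = 1 + j200 → |·| ≈ 200, ∠ ≈ 89.71°
zero (1 + j400·0.002) = 1 + j0.8 → |·| ≈ 1.2806, ∠ ≈ 38.66°
pole (1 + j400·0.025) = 1 + j10 → |·| ≈ 10.05, ∠ ≈ 84.29°
pole (1 + j400·0.001) = 1 + j0.4 → |·| ≈ 1.077, ∠ ≈ 21.80°
|L| = 0.025 · 200 · 1.2806 / (10.05 · 1.077) ≈ 0.59156
Gain = 20 log₁₀(0.59156) ≈ -4.56 dB
∠L = (89.71° + 38.66°) − (84.29° + 21.80°) = 22.28°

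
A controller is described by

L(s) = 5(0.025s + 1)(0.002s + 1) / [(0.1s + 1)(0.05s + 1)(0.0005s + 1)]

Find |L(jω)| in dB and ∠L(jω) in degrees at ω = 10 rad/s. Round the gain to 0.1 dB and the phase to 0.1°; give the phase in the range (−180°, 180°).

10.3 dB, -56.7°

At ω = 10 rad/s:
zero (1 + j10·0.025) = 1 + j0.25 → |·| ≈ 1.0308, ∠ ≈ 14.04°
zero (1 + j10·0.002) = 1 + j0.02 → |·| ≈ 1.0002, ∠ ≈ 1.15°
pole (1 + j10·0.1) = 1 + j1 → |·| ≈ 1.4142, ∠ ≈ 45.00°
pole (1 + j10·0.05) = 1 + j0.5 → |·| ≈ 1.118, ∠ ≈ 26.57°
pole (1 + j10·0.0005) = 1 + j0.005 → |·| ≈ 1, ∠ ≈ 0.29°
|L| = 5 · 1.0308 · 1.0002 / (1.4142 · 1.118 · 1) ≈ 3.2605
Gain = 20 log₁₀(3.2605) ≈ 10.27 dB
∠L = (14.04° + 1.15°) − (45.00° + 26.57° + 0.29°) = -56.67°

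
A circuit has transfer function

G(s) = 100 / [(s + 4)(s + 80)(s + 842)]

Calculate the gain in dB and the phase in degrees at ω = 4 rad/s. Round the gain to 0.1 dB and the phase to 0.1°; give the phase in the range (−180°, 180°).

At s = jω = j4:
pole (s+4): 4 + j4 → |·| = √(4²+4²) = √32 ≈ 5.6569, ∠ = arctan(4/4) ≈ 45.00°
pole (s+80): 80 + j4 → |·| = √(80²+4²) = √6416 ≈ 80.1, ∠ = arctan(4/80) ≈ 2.86°
pole (s+842): 842 + j4 → |·| = √(842²+4²) = √708980 ≈ 842.01, ∠ = arctan(4/842) ≈ 0.27°
|G| = 100 / 3.8153e+05 ≈ 0.0002621
Gain = 20 log₁₀(0.0002621) ≈ -71.63 dB
∠G = 0.00° − 48.13° = -48.13°

-71.6 dB, -48.1°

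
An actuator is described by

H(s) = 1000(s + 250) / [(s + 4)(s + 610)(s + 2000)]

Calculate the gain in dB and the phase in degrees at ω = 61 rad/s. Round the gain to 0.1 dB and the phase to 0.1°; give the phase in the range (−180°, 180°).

-49.3 dB, -80.0°

At s = jω = j61:
zero (s+250): 250 + j61 → |·| = √(250²+61²) = √66221 ≈ 257.33, ∠ = arctan(61/250) ≈ 13.71°
pole (s+4): 4 + j61 → |·| = √(4²+61²) = √3737 ≈ 61.131, ∠ = arctan(61/4) ≈ 86.25°
pole (s+610): 610 + j61 → |·| = √(610²+61²) = √375821 ≈ 613.04, ∠ = arctan(61/610) ≈ 5.71°
pole (s+2000): 2000 + j61 → |·| = √(2000²+61²) = √4003721 ≈ 2000.9, ∠ = arctan(61/2000) ≈ 1.75°
|H| = 1000 · 257.33 / 7.4985e+07 ≈ 0.0034318
Gain = 20 log₁₀(0.0034318) ≈ -49.29 dB
∠H = 13.71° − 93.71° = -80.00°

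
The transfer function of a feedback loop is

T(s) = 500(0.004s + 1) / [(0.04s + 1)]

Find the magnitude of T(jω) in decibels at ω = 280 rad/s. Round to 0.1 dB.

At ω = 280 rad/s:
zero (1 + j280·0.004) = 1 + j1.12 → |·| ≈ 1.5015, ∠ ≈ 48.24°
pole (1 + j280·0.04) = 1 + j11.2 → |·| ≈ 11.245, ∠ ≈ 84.90°
|T| = 500 · 1.5015 / (11.245) ≈ 66.763
Gain = 20 log₁₀(66.763) ≈ 36.49 dB

36.5 dB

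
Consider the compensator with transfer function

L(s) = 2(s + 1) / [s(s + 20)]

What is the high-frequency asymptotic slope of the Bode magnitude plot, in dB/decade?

-20 dB/decade

Each pole contributes −20 dB/decade at high frequency; each zero contributes +20 dB/decade.
Net: 1 zero(s) − 2 pole(s) → -20 dB/decade.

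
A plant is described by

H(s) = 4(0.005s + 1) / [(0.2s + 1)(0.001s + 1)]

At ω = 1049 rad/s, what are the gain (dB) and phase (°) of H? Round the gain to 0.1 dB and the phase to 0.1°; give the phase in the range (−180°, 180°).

At ω = 1049 rad/s:
zero (1 + j1049·0.005) = 1 + j5.245 → |·| ≈ 5.3395, ∠ ≈ 79.21°
pole (1 + j1049·0.2) = 1 + j209.8 → |·| ≈ 209.8, ∠ ≈ 89.73°
pole (1 + j1049·0.001) = 1 + j1.049 → |·| ≈ 1.4493, ∠ ≈ 46.37°
|H| = 4 · 5.3395 / (209.8 · 1.4493) ≈ 0.070242
Gain = 20 log₁₀(0.070242) ≈ -23.07 dB
∠H = (79.21°) − (89.73° + 46.37°) = -56.89°

-23.1 dB, -56.9°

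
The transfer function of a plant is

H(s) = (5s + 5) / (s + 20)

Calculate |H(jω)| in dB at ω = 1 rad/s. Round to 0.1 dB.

-9.0 dB

Substitute s = j1:
Numerator: 5(j1) + 5 = 5 + j5
Denominator: (j1) + 20 = 20 + j1
|N| = √(5² + 5²) ≈ 7.0711, ∠N ≈ 45.00°
|D| = √(20² + 1²) ≈ 20.025, ∠D ≈ 2.86°
|H| = 7.0711 / 20.025 ≈ 0.35311
Gain = 20 log₁₀(0.35311) ≈ -9.04 dB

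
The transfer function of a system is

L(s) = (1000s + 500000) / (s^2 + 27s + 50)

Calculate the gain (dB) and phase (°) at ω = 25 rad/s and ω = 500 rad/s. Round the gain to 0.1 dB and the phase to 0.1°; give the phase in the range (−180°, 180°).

ω = 25: 55.0 dB, -127.6°; ω = 500: 9.0 dB, -131.9°

Substitute s = j25:
Numerator: 1000(j25) + 500000 = 500000 + j25000
Denominator: (j25)^2 + 27(j25) + 50 = -575 + j675
|N| = √(500000² + 25000²) ≈ 5.0062e+05, ∠N ≈ 2.86°
|D| = √(575² + 675²) ≈ 886.71, ∠D ≈ 130.43°
|L| = 5.0062e+05 / 886.71 ≈ 564.58
Gain = 20 log₁₀(564.58) ≈ 55.03 dB
∠L = 2.86° − 130.43° = -127.57°

Substitute s = j500:
Numerator: 1000(j500) + 500000 = 500000 + j500000
Denominator: (j500)^2 + 27(j500) + 50 = -249950 + j13500
|N| = √(500000² + 500000²) ≈ 7.0711e+05, ∠N ≈ 45.00°
|D| = √(249950² + 13500²) ≈ 2.5031e+05, ∠D ≈ 176.91°
|L| = 7.0711e+05 / 2.5031e+05 ≈ 2.8249
Gain = 20 log₁₀(2.8249) ≈ 9.02 dB
∠L = 45.00° − 176.91° = -131.91°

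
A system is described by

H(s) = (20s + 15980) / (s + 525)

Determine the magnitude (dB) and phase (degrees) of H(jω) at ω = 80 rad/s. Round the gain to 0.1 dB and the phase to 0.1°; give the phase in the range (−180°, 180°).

Substitute s = j80:
Numerator: 20(j80) + 15980 = 15980 + j1600
Denominator: (j80) + 525 = 525 + j80
|N| = √(15980² + 1600²) ≈ 16060, ∠N ≈ 5.72°
|D| = √(525² + 80²) ≈ 531.06, ∠D ≈ 8.66°
|H| = 16060 / 531.06 ≈ 30.241
Gain = 20 log₁₀(30.241) ≈ 29.61 dB
∠H = 5.72° − 8.66° = -2.94°

29.6 dB, -2.9°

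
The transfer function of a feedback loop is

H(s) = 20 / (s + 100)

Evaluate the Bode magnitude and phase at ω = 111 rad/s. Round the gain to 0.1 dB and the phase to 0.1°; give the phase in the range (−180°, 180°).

-17.5 dB, -48.0°

At s = jω = j111:
pole (s+100): 100 + j111 → |·| = √(100²+111²) = √22321 ≈ 149.4, ∠ = arctan(111/100) ≈ 47.98°
|H| = 20 / 149.4 ≈ 0.13387
Gain = 20 log₁₀(0.13387) ≈ -17.47 dB
∠H = 0.00° − 47.98° = -47.98°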